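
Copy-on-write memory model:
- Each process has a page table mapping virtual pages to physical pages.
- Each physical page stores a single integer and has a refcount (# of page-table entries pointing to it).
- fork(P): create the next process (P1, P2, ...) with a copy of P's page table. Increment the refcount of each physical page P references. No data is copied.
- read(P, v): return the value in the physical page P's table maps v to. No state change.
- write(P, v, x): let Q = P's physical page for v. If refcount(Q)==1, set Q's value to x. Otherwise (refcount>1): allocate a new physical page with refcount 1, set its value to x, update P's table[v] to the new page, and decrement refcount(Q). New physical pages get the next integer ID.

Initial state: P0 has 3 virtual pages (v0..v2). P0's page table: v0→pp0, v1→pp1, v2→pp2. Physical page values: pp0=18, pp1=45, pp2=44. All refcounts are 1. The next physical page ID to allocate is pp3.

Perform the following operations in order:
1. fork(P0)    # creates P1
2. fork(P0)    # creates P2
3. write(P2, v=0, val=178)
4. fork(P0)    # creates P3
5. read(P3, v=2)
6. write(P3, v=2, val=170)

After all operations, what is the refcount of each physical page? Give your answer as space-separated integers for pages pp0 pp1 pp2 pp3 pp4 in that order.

Op 1: fork(P0) -> P1. 3 ppages; refcounts: pp0:2 pp1:2 pp2:2
Op 2: fork(P0) -> P2. 3 ppages; refcounts: pp0:3 pp1:3 pp2:3
Op 3: write(P2, v0, 178). refcount(pp0)=3>1 -> COPY to pp3. 4 ppages; refcounts: pp0:2 pp1:3 pp2:3 pp3:1
Op 4: fork(P0) -> P3. 4 ppages; refcounts: pp0:3 pp1:4 pp2:4 pp3:1
Op 5: read(P3, v2) -> 44. No state change.
Op 6: write(P3, v2, 170). refcount(pp2)=4>1 -> COPY to pp4. 5 ppages; refcounts: pp0:3 pp1:4 pp2:3 pp3:1 pp4:1

Answer: 3 4 3 1 1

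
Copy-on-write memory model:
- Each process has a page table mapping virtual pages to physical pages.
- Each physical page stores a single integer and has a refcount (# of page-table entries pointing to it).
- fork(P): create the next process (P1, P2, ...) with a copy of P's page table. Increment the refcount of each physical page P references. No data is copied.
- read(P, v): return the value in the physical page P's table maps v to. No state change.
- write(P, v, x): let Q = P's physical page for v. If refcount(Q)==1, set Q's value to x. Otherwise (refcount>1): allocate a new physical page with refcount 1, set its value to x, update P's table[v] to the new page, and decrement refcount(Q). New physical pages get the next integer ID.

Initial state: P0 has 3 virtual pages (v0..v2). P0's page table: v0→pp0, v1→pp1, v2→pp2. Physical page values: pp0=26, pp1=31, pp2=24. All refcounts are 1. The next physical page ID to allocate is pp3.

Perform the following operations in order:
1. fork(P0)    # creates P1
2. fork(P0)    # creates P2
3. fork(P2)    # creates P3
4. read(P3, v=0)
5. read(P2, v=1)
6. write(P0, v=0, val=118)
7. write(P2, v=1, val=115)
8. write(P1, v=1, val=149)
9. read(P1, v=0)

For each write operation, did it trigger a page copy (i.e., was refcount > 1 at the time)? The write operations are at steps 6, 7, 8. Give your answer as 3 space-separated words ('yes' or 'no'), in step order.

Op 1: fork(P0) -> P1. 3 ppages; refcounts: pp0:2 pp1:2 pp2:2
Op 2: fork(P0) -> P2. 3 ppages; refcounts: pp0:3 pp1:3 pp2:3
Op 3: fork(P2) -> P3. 3 ppages; refcounts: pp0:4 pp1:4 pp2:4
Op 4: read(P3, v0) -> 26. No state change.
Op 5: read(P2, v1) -> 31. No state change.
Op 6: write(P0, v0, 118). refcount(pp0)=4>1 -> COPY to pp3. 4 ppages; refcounts: pp0:3 pp1:4 pp2:4 pp3:1
Op 7: write(P2, v1, 115). refcount(pp1)=4>1 -> COPY to pp4. 5 ppages; refcounts: pp0:3 pp1:3 pp2:4 pp3:1 pp4:1
Op 8: write(P1, v1, 149). refcount(pp1)=3>1 -> COPY to pp5. 6 ppages; refcounts: pp0:3 pp1:2 pp2:4 pp3:1 pp4:1 pp5:1
Op 9: read(P1, v0) -> 26. No state change.

yes yes yes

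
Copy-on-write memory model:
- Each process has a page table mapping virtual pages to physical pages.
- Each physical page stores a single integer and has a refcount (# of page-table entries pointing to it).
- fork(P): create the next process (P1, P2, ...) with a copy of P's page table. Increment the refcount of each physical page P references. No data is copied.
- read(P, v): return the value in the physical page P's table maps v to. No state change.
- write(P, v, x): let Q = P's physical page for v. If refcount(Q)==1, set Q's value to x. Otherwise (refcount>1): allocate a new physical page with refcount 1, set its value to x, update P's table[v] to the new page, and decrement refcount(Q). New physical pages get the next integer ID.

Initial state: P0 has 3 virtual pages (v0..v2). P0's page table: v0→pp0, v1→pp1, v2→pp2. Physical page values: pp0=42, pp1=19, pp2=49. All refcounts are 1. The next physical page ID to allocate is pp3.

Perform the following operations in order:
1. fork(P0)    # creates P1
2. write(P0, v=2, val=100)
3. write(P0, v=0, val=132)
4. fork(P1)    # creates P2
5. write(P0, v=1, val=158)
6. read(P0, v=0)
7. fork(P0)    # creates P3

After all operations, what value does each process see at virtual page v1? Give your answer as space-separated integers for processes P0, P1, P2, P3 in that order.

Answer: 158 19 19 158

Derivation:
Op 1: fork(P0) -> P1. 3 ppages; refcounts: pp0:2 pp1:2 pp2:2
Op 2: write(P0, v2, 100). refcount(pp2)=2>1 -> COPY to pp3. 4 ppages; refcounts: pp0:2 pp1:2 pp2:1 pp3:1
Op 3: write(P0, v0, 132). refcount(pp0)=2>1 -> COPY to pp4. 5 ppages; refcounts: pp0:1 pp1:2 pp2:1 pp3:1 pp4:1
Op 4: fork(P1) -> P2. 5 ppages; refcounts: pp0:2 pp1:3 pp2:2 pp3:1 pp4:1
Op 5: write(P0, v1, 158). refcount(pp1)=3>1 -> COPY to pp5. 6 ppages; refcounts: pp0:2 pp1:2 pp2:2 pp3:1 pp4:1 pp5:1
Op 6: read(P0, v0) -> 132. No state change.
Op 7: fork(P0) -> P3. 6 ppages; refcounts: pp0:2 pp1:2 pp2:2 pp3:2 pp4:2 pp5:2
P0: v1 -> pp5 = 158
P1: v1 -> pp1 = 19
P2: v1 -> pp1 = 19
P3: v1 -> pp5 = 158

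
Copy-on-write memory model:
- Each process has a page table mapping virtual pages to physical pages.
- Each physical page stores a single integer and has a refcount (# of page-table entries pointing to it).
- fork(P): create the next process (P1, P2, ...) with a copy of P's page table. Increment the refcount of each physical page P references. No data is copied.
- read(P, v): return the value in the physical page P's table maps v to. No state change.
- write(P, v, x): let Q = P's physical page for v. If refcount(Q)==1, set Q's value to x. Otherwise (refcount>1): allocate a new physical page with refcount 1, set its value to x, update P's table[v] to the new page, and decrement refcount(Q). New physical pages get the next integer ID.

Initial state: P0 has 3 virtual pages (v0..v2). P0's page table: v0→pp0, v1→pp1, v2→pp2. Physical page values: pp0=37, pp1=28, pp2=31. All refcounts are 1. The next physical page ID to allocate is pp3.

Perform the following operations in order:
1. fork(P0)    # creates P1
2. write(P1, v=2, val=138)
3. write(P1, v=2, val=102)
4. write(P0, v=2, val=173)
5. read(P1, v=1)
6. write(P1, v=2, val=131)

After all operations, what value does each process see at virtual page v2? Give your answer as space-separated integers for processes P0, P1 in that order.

Answer: 173 131

Derivation:
Op 1: fork(P0) -> P1. 3 ppages; refcounts: pp0:2 pp1:2 pp2:2
Op 2: write(P1, v2, 138). refcount(pp2)=2>1 -> COPY to pp3. 4 ppages; refcounts: pp0:2 pp1:2 pp2:1 pp3:1
Op 3: write(P1, v2, 102). refcount(pp3)=1 -> write in place. 4 ppages; refcounts: pp0:2 pp1:2 pp2:1 pp3:1
Op 4: write(P0, v2, 173). refcount(pp2)=1 -> write in place. 4 ppages; refcounts: pp0:2 pp1:2 pp2:1 pp3:1
Op 5: read(P1, v1) -> 28. No state change.
Op 6: write(P1, v2, 131). refcount(pp3)=1 -> write in place. 4 ppages; refcounts: pp0:2 pp1:2 pp2:1 pp3:1
P0: v2 -> pp2 = 173
P1: v2 -> pp3 = 131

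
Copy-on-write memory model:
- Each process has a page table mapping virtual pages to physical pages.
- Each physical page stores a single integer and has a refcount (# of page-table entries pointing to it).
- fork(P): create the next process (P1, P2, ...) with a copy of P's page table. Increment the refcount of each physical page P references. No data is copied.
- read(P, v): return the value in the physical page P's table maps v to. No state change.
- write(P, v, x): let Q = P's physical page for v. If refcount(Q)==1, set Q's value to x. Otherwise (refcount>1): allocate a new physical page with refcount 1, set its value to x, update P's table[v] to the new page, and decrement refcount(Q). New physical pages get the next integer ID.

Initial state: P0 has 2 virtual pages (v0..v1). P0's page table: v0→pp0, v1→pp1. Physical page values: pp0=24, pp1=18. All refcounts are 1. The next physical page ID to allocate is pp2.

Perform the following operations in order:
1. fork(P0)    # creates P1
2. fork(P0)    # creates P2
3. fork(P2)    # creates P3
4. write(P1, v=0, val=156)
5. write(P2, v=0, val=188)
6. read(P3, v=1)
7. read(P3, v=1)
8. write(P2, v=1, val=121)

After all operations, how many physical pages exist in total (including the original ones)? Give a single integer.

Op 1: fork(P0) -> P1. 2 ppages; refcounts: pp0:2 pp1:2
Op 2: fork(P0) -> P2. 2 ppages; refcounts: pp0:3 pp1:3
Op 3: fork(P2) -> P3. 2 ppages; refcounts: pp0:4 pp1:4
Op 4: write(P1, v0, 156). refcount(pp0)=4>1 -> COPY to pp2. 3 ppages; refcounts: pp0:3 pp1:4 pp2:1
Op 5: write(P2, v0, 188). refcount(pp0)=3>1 -> COPY to pp3. 4 ppages; refcounts: pp0:2 pp1:4 pp2:1 pp3:1
Op 6: read(P3, v1) -> 18. No state change.
Op 7: read(P3, v1) -> 18. No state change.
Op 8: write(P2, v1, 121). refcount(pp1)=4>1 -> COPY to pp4. 5 ppages; refcounts: pp0:2 pp1:3 pp2:1 pp3:1 pp4:1

Answer: 5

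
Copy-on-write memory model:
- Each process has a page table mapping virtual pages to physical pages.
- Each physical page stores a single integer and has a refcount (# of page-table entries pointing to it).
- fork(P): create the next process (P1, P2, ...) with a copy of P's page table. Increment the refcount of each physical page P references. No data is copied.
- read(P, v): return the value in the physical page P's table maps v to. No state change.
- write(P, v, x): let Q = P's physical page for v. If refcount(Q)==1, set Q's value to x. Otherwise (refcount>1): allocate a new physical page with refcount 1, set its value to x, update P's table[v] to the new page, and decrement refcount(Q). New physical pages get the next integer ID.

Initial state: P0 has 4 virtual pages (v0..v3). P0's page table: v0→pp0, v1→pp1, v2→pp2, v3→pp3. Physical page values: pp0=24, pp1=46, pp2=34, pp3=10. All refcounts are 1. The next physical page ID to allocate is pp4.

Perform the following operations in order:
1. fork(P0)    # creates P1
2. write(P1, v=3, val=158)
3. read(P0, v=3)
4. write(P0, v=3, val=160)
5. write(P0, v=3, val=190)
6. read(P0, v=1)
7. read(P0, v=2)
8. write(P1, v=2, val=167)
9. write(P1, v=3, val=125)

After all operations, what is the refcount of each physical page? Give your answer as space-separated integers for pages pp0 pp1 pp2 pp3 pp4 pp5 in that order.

Op 1: fork(P0) -> P1. 4 ppages; refcounts: pp0:2 pp1:2 pp2:2 pp3:2
Op 2: write(P1, v3, 158). refcount(pp3)=2>1 -> COPY to pp4. 5 ppages; refcounts: pp0:2 pp1:2 pp2:2 pp3:1 pp4:1
Op 3: read(P0, v3) -> 10. No state change.
Op 4: write(P0, v3, 160). refcount(pp3)=1 -> write in place. 5 ppages; refcounts: pp0:2 pp1:2 pp2:2 pp3:1 pp4:1
Op 5: write(P0, v3, 190). refcount(pp3)=1 -> write in place. 5 ppages; refcounts: pp0:2 pp1:2 pp2:2 pp3:1 pp4:1
Op 6: read(P0, v1) -> 46. No state change.
Op 7: read(P0, v2) -> 34. No state change.
Op 8: write(P1, v2, 167). refcount(pp2)=2>1 -> COPY to pp5. 6 ppages; refcounts: pp0:2 pp1:2 pp2:1 pp3:1 pp4:1 pp5:1
Op 9: write(P1, v3, 125). refcount(pp4)=1 -> write in place. 6 ppages; refcounts: pp0:2 pp1:2 pp2:1 pp3:1 pp4:1 pp5:1

Answer: 2 2 1 1 1 1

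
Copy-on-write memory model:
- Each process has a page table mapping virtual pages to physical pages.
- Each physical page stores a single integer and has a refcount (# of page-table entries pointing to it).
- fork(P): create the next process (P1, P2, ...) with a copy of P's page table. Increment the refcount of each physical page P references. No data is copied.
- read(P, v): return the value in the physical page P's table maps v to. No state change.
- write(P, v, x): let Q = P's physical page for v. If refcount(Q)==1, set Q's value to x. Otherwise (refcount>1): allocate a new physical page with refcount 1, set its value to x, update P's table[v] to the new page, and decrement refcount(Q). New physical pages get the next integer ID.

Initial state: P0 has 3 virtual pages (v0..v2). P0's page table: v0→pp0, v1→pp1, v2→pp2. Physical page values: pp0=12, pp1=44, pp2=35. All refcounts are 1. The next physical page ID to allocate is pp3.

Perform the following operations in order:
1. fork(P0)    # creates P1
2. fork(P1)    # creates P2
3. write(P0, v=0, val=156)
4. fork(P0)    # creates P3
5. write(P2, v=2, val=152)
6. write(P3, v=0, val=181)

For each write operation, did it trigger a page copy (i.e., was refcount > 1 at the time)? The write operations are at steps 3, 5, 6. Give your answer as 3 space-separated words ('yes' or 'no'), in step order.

Op 1: fork(P0) -> P1. 3 ppages; refcounts: pp0:2 pp1:2 pp2:2
Op 2: fork(P1) -> P2. 3 ppages; refcounts: pp0:3 pp1:3 pp2:3
Op 3: write(P0, v0, 156). refcount(pp0)=3>1 -> COPY to pp3. 4 ppages; refcounts: pp0:2 pp1:3 pp2:3 pp3:1
Op 4: fork(P0) -> P3. 4 ppages; refcounts: pp0:2 pp1:4 pp2:4 pp3:2
Op 5: write(P2, v2, 152). refcount(pp2)=4>1 -> COPY to pp4. 5 ppages; refcounts: pp0:2 pp1:4 pp2:3 pp3:2 pp4:1
Op 6: write(P3, v0, 181). refcount(pp3)=2>1 -> COPY to pp5. 6 ppages; refcounts: pp0:2 pp1:4 pp2:3 pp3:1 pp4:1 pp5:1

yes yes yes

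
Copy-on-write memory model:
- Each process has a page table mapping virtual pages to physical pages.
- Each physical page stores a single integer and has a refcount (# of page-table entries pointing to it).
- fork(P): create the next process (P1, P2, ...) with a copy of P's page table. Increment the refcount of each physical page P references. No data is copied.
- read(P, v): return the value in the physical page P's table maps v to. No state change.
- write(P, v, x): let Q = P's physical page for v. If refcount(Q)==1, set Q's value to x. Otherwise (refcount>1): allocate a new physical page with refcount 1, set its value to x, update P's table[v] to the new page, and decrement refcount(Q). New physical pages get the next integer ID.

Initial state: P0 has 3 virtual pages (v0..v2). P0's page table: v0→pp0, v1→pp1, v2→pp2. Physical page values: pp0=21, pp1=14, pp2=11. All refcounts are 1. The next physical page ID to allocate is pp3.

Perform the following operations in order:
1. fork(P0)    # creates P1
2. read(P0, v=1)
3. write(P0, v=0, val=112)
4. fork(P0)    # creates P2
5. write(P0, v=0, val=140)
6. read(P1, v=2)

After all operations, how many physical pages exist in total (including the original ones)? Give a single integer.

Op 1: fork(P0) -> P1. 3 ppages; refcounts: pp0:2 pp1:2 pp2:2
Op 2: read(P0, v1) -> 14. No state change.
Op 3: write(P0, v0, 112). refcount(pp0)=2>1 -> COPY to pp3. 4 ppages; refcounts: pp0:1 pp1:2 pp2:2 pp3:1
Op 4: fork(P0) -> P2. 4 ppages; refcounts: pp0:1 pp1:3 pp2:3 pp3:2
Op 5: write(P0, v0, 140). refcount(pp3)=2>1 -> COPY to pp4. 5 ppages; refcounts: pp0:1 pp1:3 pp2:3 pp3:1 pp4:1
Op 6: read(P1, v2) -> 11. No state change.

Answer: 5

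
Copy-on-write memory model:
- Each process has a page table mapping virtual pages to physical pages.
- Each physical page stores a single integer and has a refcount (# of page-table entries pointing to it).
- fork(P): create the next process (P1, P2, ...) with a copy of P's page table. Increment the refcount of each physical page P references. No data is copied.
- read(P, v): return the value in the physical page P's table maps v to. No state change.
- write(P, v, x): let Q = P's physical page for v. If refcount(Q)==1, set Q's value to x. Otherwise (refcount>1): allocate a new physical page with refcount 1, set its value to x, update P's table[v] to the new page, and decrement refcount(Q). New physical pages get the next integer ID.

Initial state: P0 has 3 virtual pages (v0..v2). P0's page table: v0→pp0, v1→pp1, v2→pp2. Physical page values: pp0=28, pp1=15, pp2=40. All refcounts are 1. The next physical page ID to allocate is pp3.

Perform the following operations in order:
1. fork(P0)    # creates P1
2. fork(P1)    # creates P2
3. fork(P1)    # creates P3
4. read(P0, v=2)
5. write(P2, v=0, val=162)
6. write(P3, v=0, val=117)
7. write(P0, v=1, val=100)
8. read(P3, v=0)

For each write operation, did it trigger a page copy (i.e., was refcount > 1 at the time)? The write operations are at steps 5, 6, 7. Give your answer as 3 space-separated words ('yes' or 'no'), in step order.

Op 1: fork(P0) -> P1. 3 ppages; refcounts: pp0:2 pp1:2 pp2:2
Op 2: fork(P1) -> P2. 3 ppages; refcounts: pp0:3 pp1:3 pp2:3
Op 3: fork(P1) -> P3. 3 ppages; refcounts: pp0:4 pp1:4 pp2:4
Op 4: read(P0, v2) -> 40. No state change.
Op 5: write(P2, v0, 162). refcount(pp0)=4>1 -> COPY to pp3. 4 ppages; refcounts: pp0:3 pp1:4 pp2:4 pp3:1
Op 6: write(P3, v0, 117). refcount(pp0)=3>1 -> COPY to pp4. 5 ppages; refcounts: pp0:2 pp1:4 pp2:4 pp3:1 pp4:1
Op 7: write(P0, v1, 100). refcount(pp1)=4>1 -> COPY to pp5. 6 ppages; refcounts: pp0:2 pp1:3 pp2:4 pp3:1 pp4:1 pp5:1
Op 8: read(P3, v0) -> 117. No state change.

yes yes yes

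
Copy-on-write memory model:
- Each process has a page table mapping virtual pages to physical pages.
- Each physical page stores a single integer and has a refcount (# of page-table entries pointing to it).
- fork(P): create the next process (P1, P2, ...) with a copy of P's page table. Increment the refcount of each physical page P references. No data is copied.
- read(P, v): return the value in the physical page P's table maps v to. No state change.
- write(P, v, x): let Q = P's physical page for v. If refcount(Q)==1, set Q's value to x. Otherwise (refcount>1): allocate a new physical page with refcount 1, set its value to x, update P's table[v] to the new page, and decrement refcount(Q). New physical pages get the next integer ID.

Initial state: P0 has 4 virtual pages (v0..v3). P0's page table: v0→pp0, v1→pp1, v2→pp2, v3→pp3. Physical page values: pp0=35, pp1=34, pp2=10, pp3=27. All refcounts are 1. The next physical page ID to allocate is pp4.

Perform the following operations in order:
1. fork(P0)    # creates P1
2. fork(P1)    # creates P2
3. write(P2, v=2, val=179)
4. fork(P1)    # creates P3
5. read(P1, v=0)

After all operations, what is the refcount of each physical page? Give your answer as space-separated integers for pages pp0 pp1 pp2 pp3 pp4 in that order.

Op 1: fork(P0) -> P1. 4 ppages; refcounts: pp0:2 pp1:2 pp2:2 pp3:2
Op 2: fork(P1) -> P2. 4 ppages; refcounts: pp0:3 pp1:3 pp2:3 pp3:3
Op 3: write(P2, v2, 179). refcount(pp2)=3>1 -> COPY to pp4. 5 ppages; refcounts: pp0:3 pp1:3 pp2:2 pp3:3 pp4:1
Op 4: fork(P1) -> P3. 5 ppages; refcounts: pp0:4 pp1:4 pp2:3 pp3:4 pp4:1
Op 5: read(P1, v0) -> 35. No state change.

Answer: 4 4 3 4 1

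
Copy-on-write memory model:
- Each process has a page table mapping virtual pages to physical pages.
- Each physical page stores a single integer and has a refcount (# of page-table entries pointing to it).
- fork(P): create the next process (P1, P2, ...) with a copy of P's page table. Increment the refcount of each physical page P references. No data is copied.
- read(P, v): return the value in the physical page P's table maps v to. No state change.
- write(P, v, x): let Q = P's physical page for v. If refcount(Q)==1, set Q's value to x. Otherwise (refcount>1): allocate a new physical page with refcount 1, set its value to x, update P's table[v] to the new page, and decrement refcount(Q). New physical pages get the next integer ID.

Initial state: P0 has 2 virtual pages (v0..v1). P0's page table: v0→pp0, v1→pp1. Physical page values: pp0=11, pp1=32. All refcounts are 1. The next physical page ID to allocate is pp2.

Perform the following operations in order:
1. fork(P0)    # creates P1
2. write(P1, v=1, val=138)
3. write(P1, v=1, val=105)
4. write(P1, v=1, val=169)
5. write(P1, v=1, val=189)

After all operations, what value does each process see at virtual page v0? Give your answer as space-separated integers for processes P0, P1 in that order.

Op 1: fork(P0) -> P1. 2 ppages; refcounts: pp0:2 pp1:2
Op 2: write(P1, v1, 138). refcount(pp1)=2>1 -> COPY to pp2. 3 ppages; refcounts: pp0:2 pp1:1 pp2:1
Op 3: write(P1, v1, 105). refcount(pp2)=1 -> write in place. 3 ppages; refcounts: pp0:2 pp1:1 pp2:1
Op 4: write(P1, v1, 169). refcount(pp2)=1 -> write in place. 3 ppages; refcounts: pp0:2 pp1:1 pp2:1
Op 5: write(P1, v1, 189). refcount(pp2)=1 -> write in place. 3 ppages; refcounts: pp0:2 pp1:1 pp2:1
P0: v0 -> pp0 = 11
P1: v0 -> pp0 = 11

Answer: 11 11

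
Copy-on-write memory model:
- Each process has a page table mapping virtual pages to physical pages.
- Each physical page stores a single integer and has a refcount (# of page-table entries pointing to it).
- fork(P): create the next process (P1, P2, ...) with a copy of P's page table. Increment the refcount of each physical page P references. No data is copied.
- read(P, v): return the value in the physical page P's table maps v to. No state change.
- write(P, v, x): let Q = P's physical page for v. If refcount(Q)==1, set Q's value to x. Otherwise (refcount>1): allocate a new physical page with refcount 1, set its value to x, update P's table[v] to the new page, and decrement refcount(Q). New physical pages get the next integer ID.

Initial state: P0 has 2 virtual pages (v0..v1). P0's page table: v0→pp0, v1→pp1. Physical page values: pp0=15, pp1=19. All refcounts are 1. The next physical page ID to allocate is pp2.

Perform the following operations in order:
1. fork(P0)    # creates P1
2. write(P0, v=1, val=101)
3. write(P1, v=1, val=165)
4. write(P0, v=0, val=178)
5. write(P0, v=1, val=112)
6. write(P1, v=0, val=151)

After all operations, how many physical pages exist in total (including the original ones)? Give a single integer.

Answer: 4

Derivation:
Op 1: fork(P0) -> P1. 2 ppages; refcounts: pp0:2 pp1:2
Op 2: write(P0, v1, 101). refcount(pp1)=2>1 -> COPY to pp2. 3 ppages; refcounts: pp0:2 pp1:1 pp2:1
Op 3: write(P1, v1, 165). refcount(pp1)=1 -> write in place. 3 ppages; refcounts: pp0:2 pp1:1 pp2:1
Op 4: write(P0, v0, 178). refcount(pp0)=2>1 -> COPY to pp3. 4 ppages; refcounts: pp0:1 pp1:1 pp2:1 pp3:1
Op 5: write(P0, v1, 112). refcount(pp2)=1 -> write in place. 4 ppages; refcounts: pp0:1 pp1:1 pp2:1 pp3:1
Op 6: write(P1, v0, 151). refcount(pp0)=1 -> write in place. 4 ppages; refcounts: pp0:1 pp1:1 pp2:1 pp3:1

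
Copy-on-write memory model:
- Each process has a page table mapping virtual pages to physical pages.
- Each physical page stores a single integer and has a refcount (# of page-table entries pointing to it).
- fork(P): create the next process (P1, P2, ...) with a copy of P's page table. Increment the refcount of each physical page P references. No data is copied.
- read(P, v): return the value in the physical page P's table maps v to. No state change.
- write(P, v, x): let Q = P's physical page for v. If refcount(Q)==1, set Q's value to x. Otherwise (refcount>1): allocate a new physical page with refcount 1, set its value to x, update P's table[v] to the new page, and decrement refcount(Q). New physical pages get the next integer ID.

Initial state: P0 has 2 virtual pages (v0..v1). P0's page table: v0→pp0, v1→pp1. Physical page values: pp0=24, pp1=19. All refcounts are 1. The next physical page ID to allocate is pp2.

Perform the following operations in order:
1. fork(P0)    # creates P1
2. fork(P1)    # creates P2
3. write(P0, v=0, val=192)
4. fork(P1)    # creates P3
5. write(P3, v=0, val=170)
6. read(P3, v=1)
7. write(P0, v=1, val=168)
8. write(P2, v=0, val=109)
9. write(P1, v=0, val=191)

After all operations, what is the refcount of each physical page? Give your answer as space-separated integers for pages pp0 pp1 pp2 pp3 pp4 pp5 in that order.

Answer: 1 3 1 1 1 1

Derivation:
Op 1: fork(P0) -> P1. 2 ppages; refcounts: pp0:2 pp1:2
Op 2: fork(P1) -> P2. 2 ppages; refcounts: pp0:3 pp1:3
Op 3: write(P0, v0, 192). refcount(pp0)=3>1 -> COPY to pp2. 3 ppages; refcounts: pp0:2 pp1:3 pp2:1
Op 4: fork(P1) -> P3. 3 ppages; refcounts: pp0:3 pp1:4 pp2:1
Op 5: write(P3, v0, 170). refcount(pp0)=3>1 -> COPY to pp3. 4 ppages; refcounts: pp0:2 pp1:4 pp2:1 pp3:1
Op 6: read(P3, v1) -> 19. No state change.
Op 7: write(P0, v1, 168). refcount(pp1)=4>1 -> COPY to pp4. 5 ppages; refcounts: pp0:2 pp1:3 pp2:1 pp3:1 pp4:1
Op 8: write(P2, v0, 109). refcount(pp0)=2>1 -> COPY to pp5. 6 ppages; refcounts: pp0:1 pp1:3 pp2:1 pp3:1 pp4:1 pp5:1
Op 9: write(P1, v0, 191). refcount(pp0)=1 -> write in place. 6 ppages; refcounts: pp0:1 pp1:3 pp2:1 pp3:1 pp4:1 pp5:1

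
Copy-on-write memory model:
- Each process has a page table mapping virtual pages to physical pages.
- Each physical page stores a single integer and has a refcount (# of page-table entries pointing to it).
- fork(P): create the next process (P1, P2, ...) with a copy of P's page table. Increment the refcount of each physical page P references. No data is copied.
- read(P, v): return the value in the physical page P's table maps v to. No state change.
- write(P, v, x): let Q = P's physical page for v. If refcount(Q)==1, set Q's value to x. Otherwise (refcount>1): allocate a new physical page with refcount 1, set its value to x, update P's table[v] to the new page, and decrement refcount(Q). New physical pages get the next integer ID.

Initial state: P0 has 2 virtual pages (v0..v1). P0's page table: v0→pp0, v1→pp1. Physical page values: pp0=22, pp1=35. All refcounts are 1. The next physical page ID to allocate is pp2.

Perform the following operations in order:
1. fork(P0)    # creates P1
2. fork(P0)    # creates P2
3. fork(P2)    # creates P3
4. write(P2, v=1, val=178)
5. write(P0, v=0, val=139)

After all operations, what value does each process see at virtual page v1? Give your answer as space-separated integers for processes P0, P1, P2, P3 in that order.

Op 1: fork(P0) -> P1. 2 ppages; refcounts: pp0:2 pp1:2
Op 2: fork(P0) -> P2. 2 ppages; refcounts: pp0:3 pp1:3
Op 3: fork(P2) -> P3. 2 ppages; refcounts: pp0:4 pp1:4
Op 4: write(P2, v1, 178). refcount(pp1)=4>1 -> COPY to pp2. 3 ppages; refcounts: pp0:4 pp1:3 pp2:1
Op 5: write(P0, v0, 139). refcount(pp0)=4>1 -> COPY to pp3. 4 ppages; refcounts: pp0:3 pp1:3 pp2:1 pp3:1
P0: v1 -> pp1 = 35
P1: v1 -> pp1 = 35
P2: v1 -> pp2 = 178
P3: v1 -> pp1 = 35

Answer: 35 35 178 35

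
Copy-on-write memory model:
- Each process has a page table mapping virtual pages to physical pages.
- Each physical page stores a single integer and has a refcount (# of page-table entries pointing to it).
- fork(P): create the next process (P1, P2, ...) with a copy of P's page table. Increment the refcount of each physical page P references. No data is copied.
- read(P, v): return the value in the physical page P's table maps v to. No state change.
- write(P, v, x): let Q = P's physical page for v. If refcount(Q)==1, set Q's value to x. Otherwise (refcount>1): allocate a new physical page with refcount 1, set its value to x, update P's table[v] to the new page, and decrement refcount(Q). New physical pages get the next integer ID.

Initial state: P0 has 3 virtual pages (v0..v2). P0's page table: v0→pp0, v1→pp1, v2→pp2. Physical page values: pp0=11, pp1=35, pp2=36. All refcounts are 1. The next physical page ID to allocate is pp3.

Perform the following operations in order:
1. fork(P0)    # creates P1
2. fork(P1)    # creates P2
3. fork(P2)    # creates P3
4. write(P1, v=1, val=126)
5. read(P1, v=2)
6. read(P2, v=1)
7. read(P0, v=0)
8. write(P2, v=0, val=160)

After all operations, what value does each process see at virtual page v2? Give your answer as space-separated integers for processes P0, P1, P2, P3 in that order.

Op 1: fork(P0) -> P1. 3 ppages; refcounts: pp0:2 pp1:2 pp2:2
Op 2: fork(P1) -> P2. 3 ppages; refcounts: pp0:3 pp1:3 pp2:3
Op 3: fork(P2) -> P3. 3 ppages; refcounts: pp0:4 pp1:4 pp2:4
Op 4: write(P1, v1, 126). refcount(pp1)=4>1 -> COPY to pp3. 4 ppages; refcounts: pp0:4 pp1:3 pp2:4 pp3:1
Op 5: read(P1, v2) -> 36. No state change.
Op 6: read(P2, v1) -> 35. No state change.
Op 7: read(P0, v0) -> 11. No state change.
Op 8: write(P2, v0, 160). refcount(pp0)=4>1 -> COPY to pp4. 5 ppages; refcounts: pp0:3 pp1:3 pp2:4 pp3:1 pp4:1
P0: v2 -> pp2 = 36
P1: v2 -> pp2 = 36
P2: v2 -> pp2 = 36
P3: v2 -> pp2 = 36

Answer: 36 36 36 36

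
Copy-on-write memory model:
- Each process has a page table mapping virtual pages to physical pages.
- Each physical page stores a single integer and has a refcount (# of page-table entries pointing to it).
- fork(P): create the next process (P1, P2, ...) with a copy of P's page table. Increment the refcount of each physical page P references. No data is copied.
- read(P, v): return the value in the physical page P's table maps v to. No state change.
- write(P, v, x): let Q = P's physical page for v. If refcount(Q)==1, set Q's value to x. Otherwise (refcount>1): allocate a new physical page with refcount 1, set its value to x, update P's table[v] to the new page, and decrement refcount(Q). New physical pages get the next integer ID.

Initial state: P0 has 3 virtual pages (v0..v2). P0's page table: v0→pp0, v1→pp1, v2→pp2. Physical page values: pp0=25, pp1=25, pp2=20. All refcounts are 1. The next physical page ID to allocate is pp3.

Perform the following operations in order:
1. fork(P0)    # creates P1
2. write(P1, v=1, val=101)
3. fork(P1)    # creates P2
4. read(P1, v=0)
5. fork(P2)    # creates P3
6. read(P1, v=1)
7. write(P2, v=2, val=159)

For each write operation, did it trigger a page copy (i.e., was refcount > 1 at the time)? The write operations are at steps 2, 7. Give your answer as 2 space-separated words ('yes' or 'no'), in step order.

Op 1: fork(P0) -> P1. 3 ppages; refcounts: pp0:2 pp1:2 pp2:2
Op 2: write(P1, v1, 101). refcount(pp1)=2>1 -> COPY to pp3. 4 ppages; refcounts: pp0:2 pp1:1 pp2:2 pp3:1
Op 3: fork(P1) -> P2. 4 ppages; refcounts: pp0:3 pp1:1 pp2:3 pp3:2
Op 4: read(P1, v0) -> 25. No state change.
Op 5: fork(P2) -> P3. 4 ppages; refcounts: pp0:4 pp1:1 pp2:4 pp3:3
Op 6: read(P1, v1) -> 101. No state change.
Op 7: write(P2, v2, 159). refcount(pp2)=4>1 -> COPY to pp4. 5 ppages; refcounts: pp0:4 pp1:1 pp2:3 pp3:3 pp4:1

yes yes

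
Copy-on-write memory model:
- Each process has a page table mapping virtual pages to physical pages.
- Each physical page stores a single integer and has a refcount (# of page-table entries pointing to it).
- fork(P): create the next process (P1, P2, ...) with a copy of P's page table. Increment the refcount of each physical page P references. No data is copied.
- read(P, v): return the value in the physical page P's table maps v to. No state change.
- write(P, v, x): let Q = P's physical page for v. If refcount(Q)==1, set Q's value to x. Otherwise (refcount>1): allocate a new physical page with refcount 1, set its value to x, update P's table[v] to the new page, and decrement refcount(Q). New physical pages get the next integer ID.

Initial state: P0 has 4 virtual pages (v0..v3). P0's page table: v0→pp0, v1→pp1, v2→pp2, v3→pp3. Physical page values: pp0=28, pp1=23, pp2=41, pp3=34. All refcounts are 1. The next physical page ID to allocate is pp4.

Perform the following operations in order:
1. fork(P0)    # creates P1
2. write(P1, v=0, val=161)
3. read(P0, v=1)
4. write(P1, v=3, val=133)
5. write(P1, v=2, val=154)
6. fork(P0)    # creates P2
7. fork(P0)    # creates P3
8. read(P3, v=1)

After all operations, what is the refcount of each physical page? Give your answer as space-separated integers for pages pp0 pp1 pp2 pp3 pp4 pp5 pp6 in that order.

Op 1: fork(P0) -> P1. 4 ppages; refcounts: pp0:2 pp1:2 pp2:2 pp3:2
Op 2: write(P1, v0, 161). refcount(pp0)=2>1 -> COPY to pp4. 5 ppages; refcounts: pp0:1 pp1:2 pp2:2 pp3:2 pp4:1
Op 3: read(P0, v1) -> 23. No state change.
Op 4: write(P1, v3, 133). refcount(pp3)=2>1 -> COPY to pp5. 6 ppages; refcounts: pp0:1 pp1:2 pp2:2 pp3:1 pp4:1 pp5:1
Op 5: write(P1, v2, 154). refcount(pp2)=2>1 -> COPY to pp6. 7 ppages; refcounts: pp0:1 pp1:2 pp2:1 pp3:1 pp4:1 pp5:1 pp6:1
Op 6: fork(P0) -> P2. 7 ppages; refcounts: pp0:2 pp1:3 pp2:2 pp3:2 pp4:1 pp5:1 pp6:1
Op 7: fork(P0) -> P3. 7 ppages; refcounts: pp0:3 pp1:4 pp2:3 pp3:3 pp4:1 pp5:1 pp6:1
Op 8: read(P3, v1) -> 23. No state change.

Answer: 3 4 3 3 1 1 1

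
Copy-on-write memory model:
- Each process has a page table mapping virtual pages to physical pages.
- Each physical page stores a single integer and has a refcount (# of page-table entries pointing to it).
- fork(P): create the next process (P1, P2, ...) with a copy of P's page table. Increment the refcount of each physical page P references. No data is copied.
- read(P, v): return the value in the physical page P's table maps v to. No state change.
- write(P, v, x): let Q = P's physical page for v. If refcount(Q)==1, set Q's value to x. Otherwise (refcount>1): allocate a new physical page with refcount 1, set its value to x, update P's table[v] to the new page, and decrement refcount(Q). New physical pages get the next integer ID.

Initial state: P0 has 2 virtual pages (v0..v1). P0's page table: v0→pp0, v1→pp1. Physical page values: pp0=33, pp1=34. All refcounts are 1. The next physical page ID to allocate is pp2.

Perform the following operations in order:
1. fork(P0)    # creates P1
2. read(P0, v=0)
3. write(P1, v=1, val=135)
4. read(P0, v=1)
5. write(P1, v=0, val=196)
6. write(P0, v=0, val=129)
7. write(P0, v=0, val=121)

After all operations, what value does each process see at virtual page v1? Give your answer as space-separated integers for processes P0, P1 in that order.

Op 1: fork(P0) -> P1. 2 ppages; refcounts: pp0:2 pp1:2
Op 2: read(P0, v0) -> 33. No state change.
Op 3: write(P1, v1, 135). refcount(pp1)=2>1 -> COPY to pp2. 3 ppages; refcounts: pp0:2 pp1:1 pp2:1
Op 4: read(P0, v1) -> 34. No state change.
Op 5: write(P1, v0, 196). refcount(pp0)=2>1 -> COPY to pp3. 4 ppages; refcounts: pp0:1 pp1:1 pp2:1 pp3:1
Op 6: write(P0, v0, 129). refcount(pp0)=1 -> write in place. 4 ppages; refcounts: pp0:1 pp1:1 pp2:1 pp3:1
Op 7: write(P0, v0, 121). refcount(pp0)=1 -> write in place. 4 ppages; refcounts: pp0:1 pp1:1 pp2:1 pp3:1
P0: v1 -> pp1 = 34
P1: v1 -> pp2 = 135

Answer: 34 135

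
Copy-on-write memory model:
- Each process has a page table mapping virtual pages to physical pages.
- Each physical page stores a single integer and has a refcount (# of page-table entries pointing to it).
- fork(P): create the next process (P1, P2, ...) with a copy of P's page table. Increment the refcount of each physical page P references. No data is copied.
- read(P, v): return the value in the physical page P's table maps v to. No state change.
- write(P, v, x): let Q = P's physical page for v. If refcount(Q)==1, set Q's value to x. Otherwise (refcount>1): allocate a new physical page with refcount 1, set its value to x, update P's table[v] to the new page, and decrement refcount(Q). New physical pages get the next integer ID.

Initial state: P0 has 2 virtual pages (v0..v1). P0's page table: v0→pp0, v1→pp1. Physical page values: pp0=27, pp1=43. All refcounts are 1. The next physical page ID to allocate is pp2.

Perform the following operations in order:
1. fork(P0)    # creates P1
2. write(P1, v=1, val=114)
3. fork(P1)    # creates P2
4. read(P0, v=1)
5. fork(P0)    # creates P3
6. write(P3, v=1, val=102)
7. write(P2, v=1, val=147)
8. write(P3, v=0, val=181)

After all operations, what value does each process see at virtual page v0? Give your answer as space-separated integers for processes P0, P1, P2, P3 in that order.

Answer: 27 27 27 181

Derivation:
Op 1: fork(P0) -> P1. 2 ppages; refcounts: pp0:2 pp1:2
Op 2: write(P1, v1, 114). refcount(pp1)=2>1 -> COPY to pp2. 3 ppages; refcounts: pp0:2 pp1:1 pp2:1
Op 3: fork(P1) -> P2. 3 ppages; refcounts: pp0:3 pp1:1 pp2:2
Op 4: read(P0, v1) -> 43. No state change.
Op 5: fork(P0) -> P3. 3 ppages; refcounts: pp0:4 pp1:2 pp2:2
Op 6: write(P3, v1, 102). refcount(pp1)=2>1 -> COPY to pp3. 4 ppages; refcounts: pp0:4 pp1:1 pp2:2 pp3:1
Op 7: write(P2, v1, 147). refcount(pp2)=2>1 -> COPY to pp4. 5 ppages; refcounts: pp0:4 pp1:1 pp2:1 pp3:1 pp4:1
Op 8: write(P3, v0, 181). refcount(pp0)=4>1 -> COPY to pp5. 6 ppages; refcounts: pp0:3 pp1:1 pp2:1 pp3:1 pp4:1 pp5:1
P0: v0 -> pp0 = 27
P1: v0 -> pp0 = 27
P2: v0 -> pp0 = 27
P3: v0 -> pp5 = 181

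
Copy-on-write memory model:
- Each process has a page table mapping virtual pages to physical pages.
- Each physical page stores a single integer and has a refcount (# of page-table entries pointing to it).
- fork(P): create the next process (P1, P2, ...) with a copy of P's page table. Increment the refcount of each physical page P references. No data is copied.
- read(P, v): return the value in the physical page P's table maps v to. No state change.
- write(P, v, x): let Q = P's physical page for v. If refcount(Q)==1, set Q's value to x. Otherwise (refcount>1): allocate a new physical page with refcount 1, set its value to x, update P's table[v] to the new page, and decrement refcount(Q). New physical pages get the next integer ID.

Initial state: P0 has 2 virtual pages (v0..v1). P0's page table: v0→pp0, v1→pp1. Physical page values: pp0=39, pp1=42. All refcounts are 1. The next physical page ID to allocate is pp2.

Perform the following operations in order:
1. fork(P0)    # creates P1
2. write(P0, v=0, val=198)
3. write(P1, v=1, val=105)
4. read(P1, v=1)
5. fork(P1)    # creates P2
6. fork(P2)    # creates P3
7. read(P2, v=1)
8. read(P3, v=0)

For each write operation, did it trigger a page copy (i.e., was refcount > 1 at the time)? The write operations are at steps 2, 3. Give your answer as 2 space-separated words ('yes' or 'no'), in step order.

Op 1: fork(P0) -> P1. 2 ppages; refcounts: pp0:2 pp1:2
Op 2: write(P0, v0, 198). refcount(pp0)=2>1 -> COPY to pp2. 3 ppages; refcounts: pp0:1 pp1:2 pp2:1
Op 3: write(P1, v1, 105). refcount(pp1)=2>1 -> COPY to pp3. 4 ppages; refcounts: pp0:1 pp1:1 pp2:1 pp3:1
Op 4: read(P1, v1) -> 105. No state change.
Op 5: fork(P1) -> P2. 4 ppages; refcounts: pp0:2 pp1:1 pp2:1 pp3:2
Op 6: fork(P2) -> P3. 4 ppages; refcounts: pp0:3 pp1:1 pp2:1 pp3:3
Op 7: read(P2, v1) -> 105. No state change.
Op 8: read(P3, v0) -> 39. No state change.

yes yes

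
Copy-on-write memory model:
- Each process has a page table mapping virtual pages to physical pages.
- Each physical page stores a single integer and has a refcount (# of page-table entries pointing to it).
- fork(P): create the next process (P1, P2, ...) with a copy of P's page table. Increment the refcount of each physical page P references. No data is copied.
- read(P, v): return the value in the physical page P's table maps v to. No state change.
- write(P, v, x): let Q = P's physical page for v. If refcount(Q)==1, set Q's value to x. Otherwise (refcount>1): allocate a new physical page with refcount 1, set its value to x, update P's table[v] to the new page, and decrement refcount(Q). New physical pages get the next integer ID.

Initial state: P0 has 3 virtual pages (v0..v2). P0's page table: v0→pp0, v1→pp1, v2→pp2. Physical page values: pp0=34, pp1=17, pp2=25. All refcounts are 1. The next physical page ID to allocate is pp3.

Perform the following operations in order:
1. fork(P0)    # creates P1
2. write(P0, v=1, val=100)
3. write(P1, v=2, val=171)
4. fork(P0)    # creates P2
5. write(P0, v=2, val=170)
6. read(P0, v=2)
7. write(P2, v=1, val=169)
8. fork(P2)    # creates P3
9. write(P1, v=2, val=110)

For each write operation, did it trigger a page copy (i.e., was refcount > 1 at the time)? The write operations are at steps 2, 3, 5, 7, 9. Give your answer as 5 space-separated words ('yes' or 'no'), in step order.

Op 1: fork(P0) -> P1. 3 ppages; refcounts: pp0:2 pp1:2 pp2:2
Op 2: write(P0, v1, 100). refcount(pp1)=2>1 -> COPY to pp3. 4 ppages; refcounts: pp0:2 pp1:1 pp2:2 pp3:1
Op 3: write(P1, v2, 171). refcount(pp2)=2>1 -> COPY to pp4. 5 ppages; refcounts: pp0:2 pp1:1 pp2:1 pp3:1 pp4:1
Op 4: fork(P0) -> P2. 5 ppages; refcounts: pp0:3 pp1:1 pp2:2 pp3:2 pp4:1
Op 5: write(P0, v2, 170). refcount(pp2)=2>1 -> COPY to pp5. 6 ppages; refcounts: pp0:3 pp1:1 pp2:1 pp3:2 pp4:1 pp5:1
Op 6: read(P0, v2) -> 170. No state change.
Op 7: write(P2, v1, 169). refcount(pp3)=2>1 -> COPY to pp6. 7 ppages; refcounts: pp0:3 pp1:1 pp2:1 pp3:1 pp4:1 pp5:1 pp6:1
Op 8: fork(P2) -> P3. 7 ppages; refcounts: pp0:4 pp1:1 pp2:2 pp3:1 pp4:1 pp5:1 pp6:2
Op 9: write(P1, v2, 110). refcount(pp4)=1 -> write in place. 7 ppages; refcounts: pp0:4 pp1:1 pp2:2 pp3:1 pp4:1 pp5:1 pp6:2

yes yes yes yes no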